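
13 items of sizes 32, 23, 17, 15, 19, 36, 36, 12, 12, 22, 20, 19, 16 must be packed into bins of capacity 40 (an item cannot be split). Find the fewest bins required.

8

Total = 36 + 36 + 32 + 23 + 22 + 20 + 19 + 19 + 17 + 16 + 15 + 12 + 12 = 279.
Lower bound: ⌈279/40⌉ = 7 bins.
A packing using 8 bins:
  bin 1: 36 = 36
  bin 2: 36 = 36
  bin 3: 32 = 32
  bin 4: 23 + 17 = 40
  bin 5: 22 + 16 = 38
  bin 6: 20 + 19 = 39
  bin 7: 19 + 15 = 34
  bin 8: 12 + 12 = 24
No arrangement into 7 bins stays within capacity, so 8 is optimal.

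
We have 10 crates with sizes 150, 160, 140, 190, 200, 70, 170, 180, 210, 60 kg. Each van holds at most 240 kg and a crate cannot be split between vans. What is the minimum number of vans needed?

8

Total = 210 + 200 + 190 + 180 + 170 + 160 + 150 + 140 + 70 + 60 = 1530 kg.
Lower bound: ⌈1530/240⌉ = 7 vans.
Also, 8 crates each exceed 120 kg, and no two of those can share a van, so at least 8 vans are needed.
A packing using 8 vans:
  van 1: 210 = 210
  van 2: 200 = 200
  van 3: 190 = 190
  van 4: 180 + 60 = 240
  van 5: 170 + 70 = 240
  van 6: 160 = 160
  van 7: 150 = 150
  van 8: 140 = 140
This matches the lower bound, so 8 is optimal.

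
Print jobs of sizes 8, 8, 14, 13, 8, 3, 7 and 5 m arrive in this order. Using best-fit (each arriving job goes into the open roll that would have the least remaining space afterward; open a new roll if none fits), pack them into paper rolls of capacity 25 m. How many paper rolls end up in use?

3

  8 → roll 1 (new)  [load 8/25]
  8 → roll 1  [load 16/25]
  14 → roll 2 (new)  [load 14/25]
  13 → roll 3 (new)  [load 13/25]
  8 → roll 1  [load 24/25]
  3 → roll 2  [load 17/25]
  7 → roll 2  [load 24/25]
  5 → roll 3  [load 18/25]
3 paper rolls opened.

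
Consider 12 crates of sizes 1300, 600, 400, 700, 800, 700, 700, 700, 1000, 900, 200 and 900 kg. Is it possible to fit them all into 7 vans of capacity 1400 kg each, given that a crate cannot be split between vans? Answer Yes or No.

Yes

A valid assignment using 7 vans:
  van 1: 1300 = 1300
  van 2: 1000 + 400 = 1400
  van 3: 900 + 200 = 1100
  van 4: 900 = 900
  van 5: 800 + 600 = 1400
  van 6: 700 + 700 = 1400
  van 7: 700 + 700 = 1400
Every load is within 1400 kg, so 7 vans suffice.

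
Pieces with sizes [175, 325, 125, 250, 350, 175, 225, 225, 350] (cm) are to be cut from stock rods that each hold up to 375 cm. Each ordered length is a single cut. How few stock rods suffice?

7

Total = 350 + 350 + 325 + 250 + 225 + 225 + 175 + 175 + 125 = 2200 cm.
Lower bound: ⌈2200/375⌉ = 6 stock rods.
A packing using 7 stock rods:
  stock rod 1: 350 = 350
  stock rod 2: 350 = 350
  stock rod 3: 325 = 325
  stock rod 4: 250 + 125 = 375
  stock rod 5: 225 = 225
  stock rod 6: 225 = 225
  stock rod 7: 175 + 175 = 350
No arrangement into 6 stock rods stays within capacity, so 7 is optimal.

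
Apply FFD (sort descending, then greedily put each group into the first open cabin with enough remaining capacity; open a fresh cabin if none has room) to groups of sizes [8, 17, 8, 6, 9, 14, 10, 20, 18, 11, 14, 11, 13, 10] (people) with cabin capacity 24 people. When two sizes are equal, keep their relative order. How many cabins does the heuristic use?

Sorted descending: 20, 18, 17, 14, 14, 13, 11, 11, 10, 10, 9, 8, 8, 6.
  20 → cabin 1 (new)  [load 20/24]
  18 → cabin 2 (new)  [load 18/24]
  17 → cabin 3 (new)  [load 17/24]
  14 → cabin 4 (new)  [load 14/24]
  14 → cabin 5 (new)  [load 14/24]
  13 → cabin 6 (new)  [load 13/24]
  11 → cabin 6  [load 24/24]
  11 → cabin 7 (new)  [load 11/24]
  10 → cabin 4  [load 24/24]
  10 → cabin 5  [load 24/24]
  9 → cabin 7  [load 20/24]
  8 → cabin 8 (new)  [load 8/24]
  8 → cabin 8  [load 16/24]
  6 → cabin 2  [load 24/24]
8 cabins opened.

8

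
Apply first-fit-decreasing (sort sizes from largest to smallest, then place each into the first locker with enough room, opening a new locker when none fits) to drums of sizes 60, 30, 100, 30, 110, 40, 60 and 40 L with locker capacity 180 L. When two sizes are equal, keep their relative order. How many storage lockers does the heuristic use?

3

Sorted descending: 110, 100, 60, 60, 40, 40, 30, 30.
  110 → locker 1 (new)  [load 110/180]
  100 → locker 2 (new)  [load 100/180]
  60 → locker 1  [load 170/180]
  60 → locker 2  [load 160/180]
  40 → locker 3 (new)  [load 40/180]
  40 → locker 3  [load 80/180]
  30 → locker 3  [load 110/180]
  30 → locker 3  [load 140/180]
3 storage lockers opened.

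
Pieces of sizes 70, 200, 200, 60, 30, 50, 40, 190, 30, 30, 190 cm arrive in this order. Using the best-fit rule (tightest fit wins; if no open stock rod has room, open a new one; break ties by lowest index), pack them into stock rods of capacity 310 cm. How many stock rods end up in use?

  70 → stock rod 1 (new)  [load 70/310]
  200 → stock rod 1  [load 270/310]
  200 → stock rod 2 (new)  [load 200/310]
  60 → stock rod 2  [load 260/310]
  30 → stock rod 1  [load 300/310]
  50 → stock rod 2  [load 310/310]
  40 → stock rod 3 (new)  [load 40/310]
  190 → stock rod 3  [load 230/310]
  30 → stock rod 3  [load 260/310]
  30 → stock rod 3  [load 290/310]
  190 → stock rod 4 (new)  [load 190/310]
4 stock rods opened.

4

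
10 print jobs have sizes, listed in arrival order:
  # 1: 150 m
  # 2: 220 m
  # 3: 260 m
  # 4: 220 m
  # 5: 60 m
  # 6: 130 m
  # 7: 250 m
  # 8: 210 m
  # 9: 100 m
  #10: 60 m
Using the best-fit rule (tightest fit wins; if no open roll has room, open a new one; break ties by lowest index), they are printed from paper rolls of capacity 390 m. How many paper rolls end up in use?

5

  150 → roll 1 (new)  [load 150/390]
  220 → roll 1  [load 370/390]
  260 → roll 2 (new)  [load 260/390]
  220 → roll 3 (new)  [load 220/390]
  60 → roll 2  [load 320/390]
  130 → roll 3  [load 350/390]
  250 → roll 4 (new)  [load 250/390]
  210 → roll 5 (new)  [load 210/390]
  100 → roll 4  [load 350/390]
  60 → roll 2  [load 380/390]
5 paper rolls opened.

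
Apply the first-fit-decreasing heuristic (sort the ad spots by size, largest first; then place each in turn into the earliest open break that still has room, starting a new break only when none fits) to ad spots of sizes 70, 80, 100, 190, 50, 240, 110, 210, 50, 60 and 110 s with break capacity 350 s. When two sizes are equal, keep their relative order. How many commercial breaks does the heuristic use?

Sorted descending: 240, 210, 190, 110, 110, 100, 80, 70, 60, 50, 50.
  240 → break 1 (new)  [load 240/350]
  210 → break 2 (new)  [load 210/350]
  190 → break 3 (new)  [load 190/350]
  110 → break 1  [load 350/350]
  110 → break 2  [load 320/350]
  100 → break 3  [load 290/350]
  80 → break 4 (new)  [load 80/350]
  70 → break 4  [load 150/350]
  60 → break 3  [load 350/350]
  50 → break 4  [load 200/350]
  50 → break 4  [load 250/350]
4 commercial breaks opened.

4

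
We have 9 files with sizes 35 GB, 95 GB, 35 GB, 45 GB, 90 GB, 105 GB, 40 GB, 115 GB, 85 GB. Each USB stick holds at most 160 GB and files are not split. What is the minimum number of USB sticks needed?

5

Total = 115 + 105 + 95 + 90 + 85 + 45 + 40 + 35 + 35 = 645 GB.
Lower bound: ⌈645/160⌉ = 5 USB sticks.
A packing using 5 USB sticks:
  USB stick 1: 115 + 45 = 160
  USB stick 2: 105 + 40 = 145
  USB stick 3: 95 + 35 = 130
  USB stick 4: 90 + 35 = 125
  USB stick 5: 85 = 85
This matches the lower bound, so 5 is optimal.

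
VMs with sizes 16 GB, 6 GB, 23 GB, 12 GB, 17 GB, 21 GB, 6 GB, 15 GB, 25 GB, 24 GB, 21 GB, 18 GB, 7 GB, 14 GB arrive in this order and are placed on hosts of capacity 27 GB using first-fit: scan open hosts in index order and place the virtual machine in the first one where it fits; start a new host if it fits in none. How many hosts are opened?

11

  16 → host 1 (new)  [load 16/27]
  6 → host 1  [load 22/27]
  23 → host 2 (new)  [load 23/27]
  12 → host 3 (new)  [load 12/27]
  17 → host 4 (new)  [load 17/27]
  21 → host 5 (new)  [load 21/27]
  6 → host 3  [load 18/27]
  15 → host 6 (new)  [load 15/27]
  25 → host 7 (new)  [load 25/27]
  24 → host 8 (new)  [load 24/27]
  21 → host 9 (new)  [load 21/27]
  18 → host 10 (new)  [load 18/27]
  7 → host 3  [load 25/27]
  14 → host 11 (new)  [load 14/27]
11 hosts opened.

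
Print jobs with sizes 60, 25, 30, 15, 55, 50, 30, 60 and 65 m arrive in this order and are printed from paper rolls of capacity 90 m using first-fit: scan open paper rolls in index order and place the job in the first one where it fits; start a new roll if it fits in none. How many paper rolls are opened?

6

  60 → roll 1 (new)  [load 60/90]
  25 → roll 1  [load 85/90]
  30 → roll 2 (new)  [load 30/90]
  15 → roll 2  [load 45/90]
  55 → roll 3 (new)  [load 55/90]
  50 → roll 4 (new)  [load 50/90]
  30 → roll 2  [load 75/90]
  60 → roll 5 (new)  [load 60/90]
  65 → roll 6 (new)  [load 65/90]
6 paper rolls opened.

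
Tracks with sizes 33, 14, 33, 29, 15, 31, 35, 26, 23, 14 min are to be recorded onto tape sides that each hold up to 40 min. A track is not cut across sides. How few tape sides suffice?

Total = 35 + 33 + 33 + 31 + 29 + 26 + 23 + 15 + 14 + 14 = 253 min.
Lower bound: ⌈253/40⌉ = 7 tape sides.
A packing using 8 tape sides:
  side 1: 35 = 35
  side 2: 33 = 33
  side 3: 33 = 33
  side 4: 31 = 31
  side 5: 29 = 29
  side 6: 26 + 14 = 40
  side 7: 23 + 15 = 38
  side 8: 14 = 14
No arrangement into 7 tape sides stays within capacity, so 8 is optimal.

8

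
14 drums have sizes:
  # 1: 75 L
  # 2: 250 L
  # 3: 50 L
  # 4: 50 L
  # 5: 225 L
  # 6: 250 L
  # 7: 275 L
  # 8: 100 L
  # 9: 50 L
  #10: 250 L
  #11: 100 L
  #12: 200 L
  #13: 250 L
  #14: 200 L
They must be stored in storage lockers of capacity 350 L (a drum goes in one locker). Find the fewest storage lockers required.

8

Total = 275 + 250 + 250 + 250 + 250 + 225 + 200 + 200 + 100 + 100 + 75 + 50 + 50 + 50 = 2325 L.
Lower bound: ⌈2325/350⌉ = 7 storage lockers.
Also, 8 drums each exceed 175 L, and no two of those can share a locker, so at least 8 storage lockers are needed.
A packing using 8 storage lockers:
  locker 1: 275 + 75 = 350
  locker 2: 250 + 100 = 350
  locker 3: 250 + 100 = 350
  locker 4: 250 + 50 + 50 = 350
  locker 5: 250 + 50 = 300
  locker 6: 225 = 225
  locker 7: 200 = 200
  locker 8: 200 = 200
This matches the lower bound, so 8 is optimal.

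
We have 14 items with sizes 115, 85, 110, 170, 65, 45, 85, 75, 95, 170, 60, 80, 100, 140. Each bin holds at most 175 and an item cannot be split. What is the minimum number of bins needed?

9

Total = 170 + 170 + 140 + 115 + 110 + 100 + 95 + 85 + 85 + 80 + 75 + 65 + 60 + 45 = 1395.
Lower bound: ⌈1395/175⌉ = 8 bins.
A packing using 9 bins:
  bin 1: 170 = 170
  bin 2: 170 = 170
  bin 3: 140 = 140
  bin 4: 115 + 60 = 175
  bin 5: 110 + 65 = 175
  bin 6: 100 + 75 = 175
  bin 7: 95 + 80 = 175
  bin 8: 85 + 85 = 170
  bin 9: 45 = 45
No arrangement into 8 bins stays within capacity, so 9 is optimal.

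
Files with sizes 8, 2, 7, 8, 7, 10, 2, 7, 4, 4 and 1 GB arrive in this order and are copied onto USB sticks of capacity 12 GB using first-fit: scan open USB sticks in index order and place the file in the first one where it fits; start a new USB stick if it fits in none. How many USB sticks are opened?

  8 → USB stick 1 (new)  [load 8/12]
  2 → USB stick 1  [load 10/12]
  7 → USB stick 2 (new)  [load 7/12]
  8 → USB stick 3 (new)  [load 8/12]
  7 → USB stick 4 (new)  [load 7/12]
  10 → USB stick 5 (new)  [load 10/12]
  2 → USB stick 1  [load 12/12]
  7 → USB stick 6 (new)  [load 7/12]
  4 → USB stick 2  [load 11/12]
  4 → USB stick 3  [load 12/12]
  1 → USB stick 2  [load 12/12]
6 USB sticks opened.

6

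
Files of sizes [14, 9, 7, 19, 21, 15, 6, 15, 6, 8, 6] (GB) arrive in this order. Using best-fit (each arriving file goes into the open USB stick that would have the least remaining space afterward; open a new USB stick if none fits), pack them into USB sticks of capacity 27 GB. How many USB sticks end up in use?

  14 → USB stick 1 (new)  [load 14/27]
  9 → USB stick 1  [load 23/27]
  7 → USB stick 2 (new)  [load 7/27]
  19 → USB stick 2  [load 26/27]
  21 → USB stick 3 (new)  [load 21/27]
  15 → USB stick 4 (new)  [load 15/27]
  6 → USB stick 3  [load 27/27]
  15 → USB stick 5 (new)  [load 15/27]
  6 → USB stick 4  [load 21/27]
  8 → USB stick 5  [load 23/27]
  6 → USB stick 4  [load 27/27]
5 USB sticks opened.

5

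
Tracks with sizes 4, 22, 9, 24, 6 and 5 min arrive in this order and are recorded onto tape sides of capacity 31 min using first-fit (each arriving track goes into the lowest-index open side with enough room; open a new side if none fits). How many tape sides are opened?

3

  4 → side 1 (new)  [load 4/31]
  22 → side 1  [load 26/31]
  9 → side 2 (new)  [load 9/31]
  24 → side 3 (new)  [load 24/31]
  6 → side 2  [load 15/31]
  5 → side 1  [load 31/31]
3 tape sides opened.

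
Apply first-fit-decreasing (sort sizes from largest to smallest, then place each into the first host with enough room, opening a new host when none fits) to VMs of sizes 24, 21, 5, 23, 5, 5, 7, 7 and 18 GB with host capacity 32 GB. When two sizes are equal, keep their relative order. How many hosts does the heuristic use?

Sorted descending: 24, 23, 21, 18, 7, 7, 5, 5, 5.
  24 → host 1 (new)  [load 24/32]
  23 → host 2 (new)  [load 23/32]
  21 → host 3 (new)  [load 21/32]
  18 → host 4 (new)  [load 18/32]
  7 → host 1  [load 31/32]
  7 → host 2  [load 30/32]
  5 → host 3  [load 26/32]
  5 → host 3  [load 31/32]
  5 → host 4  [load 23/32]
4 hosts opened.

4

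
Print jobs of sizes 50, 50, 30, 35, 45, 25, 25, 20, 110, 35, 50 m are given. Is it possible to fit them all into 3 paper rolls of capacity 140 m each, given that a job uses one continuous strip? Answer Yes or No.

Total = 475 m; ⌈475/140⌉ = 4.
At least 4 paper rolls are required, but only 3 are allowed.

No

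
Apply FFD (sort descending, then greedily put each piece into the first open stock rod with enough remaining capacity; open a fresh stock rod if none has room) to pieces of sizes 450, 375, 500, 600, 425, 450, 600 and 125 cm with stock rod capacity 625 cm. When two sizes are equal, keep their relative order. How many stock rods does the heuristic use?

Sorted descending: 600, 600, 500, 450, 450, 425, 375, 125.
  600 → stock rod 1 (new)  [load 600/625]
  600 → stock rod 2 (new)  [load 600/625]
  500 → stock rod 3 (new)  [load 500/625]
  450 → stock rod 4 (new)  [load 450/625]
  450 → stock rod 5 (new)  [load 450/625]
  425 → stock rod 6 (new)  [load 425/625]
  375 → stock rod 7 (new)  [load 375/625]
  125 → stock rod 3  [load 625/625]
7 stock rods opened.

7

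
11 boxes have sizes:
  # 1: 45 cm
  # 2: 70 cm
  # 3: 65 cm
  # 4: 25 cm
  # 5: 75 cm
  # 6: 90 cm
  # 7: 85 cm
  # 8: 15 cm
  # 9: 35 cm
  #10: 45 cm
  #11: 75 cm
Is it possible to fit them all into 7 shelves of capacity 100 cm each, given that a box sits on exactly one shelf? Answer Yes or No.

Yes

A valid assignment using 7 shelves:
  shelf 1: 90 = 90
  shelf 2: 85 + 15 = 100
  shelf 3: 75 + 25 = 100
  shelf 4: 75 = 75
  shelf 5: 70 = 70
  shelf 6: 65 + 35 = 100
  shelf 7: 45 + 45 = 90
Every load is within 100 cm, so 7 shelves suffice.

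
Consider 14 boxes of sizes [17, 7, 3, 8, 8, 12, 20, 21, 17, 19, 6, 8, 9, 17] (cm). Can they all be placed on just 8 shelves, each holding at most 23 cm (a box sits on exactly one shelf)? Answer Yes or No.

Total = 172 cm; ⌈172/23⌉ = 8.
The bound of 8 does not rule out 8, but exhaustive search shows no assignment into 8 shelves of capacity 23 cm exists — the minimum is 9.

No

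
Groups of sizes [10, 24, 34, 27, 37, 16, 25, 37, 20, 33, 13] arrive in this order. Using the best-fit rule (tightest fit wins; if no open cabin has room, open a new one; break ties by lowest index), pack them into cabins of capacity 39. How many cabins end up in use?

  10 → cabin 1 (new)  [load 10/39]
  24 → cabin 1  [load 34/39]
  34 → cabin 2 (new)  [load 34/39]
  27 → cabin 3 (new)  [load 27/39]
  37 → cabin 4 (new)  [load 37/39]
  16 → cabin 5 (new)  [load 16/39]
  25 → cabin 6 (new)  [load 25/39]
  37 → cabin 7 (new)  [load 37/39]
  20 → cabin 5  [load 36/39]
  33 → cabin 8 (new)  [load 33/39]
  13 → cabin 6  [load 38/39]
8 cabins opened.

8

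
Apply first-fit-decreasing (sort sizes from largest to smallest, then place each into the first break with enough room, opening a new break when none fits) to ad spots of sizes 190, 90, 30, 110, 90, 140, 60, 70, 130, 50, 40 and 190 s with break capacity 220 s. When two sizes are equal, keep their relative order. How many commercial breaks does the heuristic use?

6

Sorted descending: 190, 190, 140, 130, 110, 90, 90, 70, 60, 50, 40, 30.
  190 → break 1 (new)  [load 190/220]
  190 → break 2 (new)  [load 190/220]
  140 → break 3 (new)  [load 140/220]
  130 → break 4 (new)  [load 130/220]
  110 → break 5 (new)  [load 110/220]
  90 → break 4  [load 220/220]
  90 → break 5  [load 200/220]
  70 → break 3  [load 210/220]
  60 → break 6 (new)  [load 60/220]
  50 → break 6  [load 110/220]
  40 → break 6  [load 150/220]
  30 → break 1  [load 220/220]
6 commercial breaks opened.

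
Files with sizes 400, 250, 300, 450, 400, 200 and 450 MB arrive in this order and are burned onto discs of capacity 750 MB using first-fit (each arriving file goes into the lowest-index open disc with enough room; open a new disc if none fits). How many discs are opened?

4

  400 → disc 1 (new)  [load 400/750]
  250 → disc 1  [load 650/750]
  300 → disc 2 (new)  [load 300/750]
  450 → disc 2  [load 750/750]
  400 → disc 3 (new)  [load 400/750]
  200 → disc 3  [load 600/750]
  450 → disc 4 (new)  [load 450/750]
4 discs opened.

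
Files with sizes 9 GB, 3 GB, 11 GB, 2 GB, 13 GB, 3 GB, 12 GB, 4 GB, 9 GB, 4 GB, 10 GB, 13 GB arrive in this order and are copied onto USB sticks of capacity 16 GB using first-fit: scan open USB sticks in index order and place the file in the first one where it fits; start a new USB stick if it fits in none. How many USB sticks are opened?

  9 → USB stick 1 (new)  [load 9/16]
  3 → USB stick 1  [load 12/16]
  11 → USB stick 2 (new)  [load 11/16]
  2 → USB stick 1  [load 14/16]
  13 → USB stick 3 (new)  [load 13/16]
  3 → USB stick 2  [load 14/16]
  12 → USB stick 4 (new)  [load 12/16]
  4 → USB stick 4  [load 16/16]
  9 → USB stick 5 (new)  [load 9/16]
  4 → USB stick 5  [load 13/16]
  10 → USB stick 6 (new)  [load 10/16]
  13 → USB stick 7 (new)  [load 13/16]
7 USB sticks opened.

7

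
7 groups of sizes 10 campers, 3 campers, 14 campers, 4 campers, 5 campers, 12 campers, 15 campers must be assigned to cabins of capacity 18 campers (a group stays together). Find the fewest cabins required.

4

Total = 15 + 14 + 12 + 10 + 5 + 4 + 3 = 63 campers.
Lower bound: ⌈63/18⌉ = 4 cabins.
A packing using 4 cabins:
  cabin 1: 15 + 3 = 18
  cabin 2: 14 + 4 = 18
  cabin 3: 12 + 5 = 17
  cabin 4: 10 = 10
This matches the lower bound, so 4 is optimal.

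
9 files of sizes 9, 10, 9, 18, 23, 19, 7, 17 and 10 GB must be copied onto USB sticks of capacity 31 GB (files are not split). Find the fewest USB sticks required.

Total = 23 + 19 + 18 + 17 + 10 + 10 + 9 + 9 + 7 = 122 GB.
Lower bound: ⌈122/31⌉ = 4 USB sticks.
A packing using 5 USB sticks:
  USB stick 1: 23 + 7 = 30
  USB stick 2: 19 + 10 = 29
  USB stick 3: 18 + 10 = 28
  USB stick 4: 17 + 9 = 26
  USB stick 5: 9 = 9
No arrangement into 4 USB sticks stays within capacity, so 5 is optimal.

5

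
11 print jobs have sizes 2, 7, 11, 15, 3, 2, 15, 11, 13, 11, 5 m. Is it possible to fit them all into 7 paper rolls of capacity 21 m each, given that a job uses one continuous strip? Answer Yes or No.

Yes

A valid assignment using 6 paper rolls:
  roll 1: 15 + 5 = 20
  roll 2: 15 + 3 + 2 = 20
  roll 3: 13 + 7 = 20
  roll 4: 11 + 2 = 13
  roll 5: 11 = 11
  roll 6: 11 = 11
That uses only 6 ≤ 7, so 7 paper rolls are enough.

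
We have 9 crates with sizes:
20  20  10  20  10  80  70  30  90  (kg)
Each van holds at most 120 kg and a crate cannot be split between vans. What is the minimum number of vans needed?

Total = 90 + 80 + 70 + 30 + 20 + 20 + 20 + 10 + 10 = 350 kg.
Lower bound: ⌈350/120⌉ = 3 vans.
A packing using 3 vans:
  van 1: 90 + 30 = 120
  van 2: 80 + 20 + 20 = 120
  van 3: 70 + 20 + 10 + 10 = 110
This matches the lower bound, so 3 is optimal.

3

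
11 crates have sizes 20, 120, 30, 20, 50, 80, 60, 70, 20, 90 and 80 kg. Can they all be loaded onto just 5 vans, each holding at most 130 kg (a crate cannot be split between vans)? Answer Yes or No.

Yes

A valid assignment using 5 vans:
  van 1: 120 = 120
  van 2: 90 + 20 + 20 = 130
  van 3: 80 + 50 = 130
  van 4: 80 + 30 + 20 = 130
  van 5: 70 + 60 = 130
Every load is within 130 kg, so 5 vans suffice.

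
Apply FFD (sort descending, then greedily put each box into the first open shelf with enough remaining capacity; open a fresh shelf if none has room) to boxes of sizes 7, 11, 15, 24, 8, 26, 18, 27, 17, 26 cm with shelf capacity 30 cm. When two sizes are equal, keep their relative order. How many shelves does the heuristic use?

7

Sorted descending: 27, 26, 26, 24, 18, 17, 15, 11, 8, 7.
  27 → shelf 1 (new)  [load 27/30]
  26 → shelf 2 (new)  [load 26/30]
  26 → shelf 3 (new)  [load 26/30]
  24 → shelf 4 (new)  [load 24/30]
  18 → shelf 5 (new)  [load 18/30]
  17 → shelf 6 (new)  [load 17/30]
  15 → shelf 7 (new)  [load 15/30]
  11 → shelf 5  [load 29/30]
  8 → shelf 6  [load 25/30]
  7 → shelf 7  [load 22/30]
7 shelves opened.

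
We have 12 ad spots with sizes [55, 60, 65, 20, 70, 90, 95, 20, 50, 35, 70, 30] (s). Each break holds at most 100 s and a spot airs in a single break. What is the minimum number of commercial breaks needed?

8

Total = 95 + 90 + 70 + 70 + 65 + 60 + 55 + 50 + 35 + 30 + 20 + 20 = 660 s.
Lower bound: ⌈660/100⌉ = 7 commercial breaks.
A packing using 8 commercial breaks:
  break 1: 95 = 95
  break 2: 90 = 90
  break 3: 70 + 30 = 100
  break 4: 70 + 20 = 90
  break 5: 65 + 35 = 100
  break 6: 60 + 20 = 80
  break 7: 55 = 55
  break 8: 50 = 50
No arrangement into 7 commercial breaks stays within capacity, so 8 is optimal.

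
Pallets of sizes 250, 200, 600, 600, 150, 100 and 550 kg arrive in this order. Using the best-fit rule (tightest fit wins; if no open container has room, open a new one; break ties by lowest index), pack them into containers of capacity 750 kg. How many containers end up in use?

4

  250 → container 1 (new)  [load 250/750]
  200 → container 1  [load 450/750]
  600 → container 2 (new)  [load 600/750]
  600 → container 3 (new)  [load 600/750]
  150 → container 2  [load 750/750]
  100 → container 3  [load 700/750]
  550 → container 4 (new)  [load 550/750]
4 containers opened.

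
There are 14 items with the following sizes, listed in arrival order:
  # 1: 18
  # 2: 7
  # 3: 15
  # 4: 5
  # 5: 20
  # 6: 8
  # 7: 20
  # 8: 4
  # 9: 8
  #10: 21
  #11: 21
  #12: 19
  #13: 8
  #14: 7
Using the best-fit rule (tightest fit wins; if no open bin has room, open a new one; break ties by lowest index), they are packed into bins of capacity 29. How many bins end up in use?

7

  18 → bin 1 (new)  [load 18/29]
  7 → bin 1  [load 25/29]
  15 → bin 2 (new)  [load 15/29]
  5 → bin 2  [load 20/29]
  20 → bin 3 (new)  [load 20/29]
  8 → bin 2  [load 28/29]
  20 → bin 4 (new)  [load 20/29]
  4 → bin 1  [load 29/29]
  8 → bin 3  [load 28/29]
  21 → bin 5 (new)  [load 21/29]
  21 → bin 6 (new)  [load 21/29]
  19 → bin 7 (new)  [load 19/29]
  8 → bin 5  [load 29/29]
  7 → bin 6  [load 28/29]
7 bins opened.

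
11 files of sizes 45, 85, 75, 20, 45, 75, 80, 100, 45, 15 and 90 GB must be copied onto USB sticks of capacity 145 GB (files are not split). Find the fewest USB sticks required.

Total = 100 + 90 + 85 + 80 + 75 + 75 + 45 + 45 + 45 + 20 + 15 = 675 GB.
Lower bound: ⌈675/145⌉ = 5 USB sticks.
Also, 6 files each exceed 145/2 GB, and no two of those can share a USB stick, so at least 6 USB sticks are needed.
A packing using 6 USB sticks:
  USB stick 1: 100 + 45 = 145
  USB stick 2: 90 + 45 = 135
  USB stick 3: 85 + 45 + 15 = 145
  USB stick 4: 80 + 20 = 100
  USB stick 5: 75 = 75
  USB stick 6: 75 = 75
This matches the lower bound, so 6 is optimal.

6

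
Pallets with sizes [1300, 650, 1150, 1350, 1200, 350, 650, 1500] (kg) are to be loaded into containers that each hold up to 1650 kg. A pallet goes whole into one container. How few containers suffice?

Total = 1500 + 1350 + 1300 + 1200 + 1150 + 650 + 650 + 350 = 8150 kg.
Lower bound: ⌈8150/1650⌉ = 5 containers.
A packing using 6 containers:
  container 1: 1500 = 1500
  container 2: 1350 = 1350
  container 3: 1300 + 350 = 1650
  container 4: 1200 = 1200
  container 5: 1150 = 1150
  container 6: 650 + 650 = 1300
No arrangement into 5 containers stays within capacity, so 6 is optimal.

6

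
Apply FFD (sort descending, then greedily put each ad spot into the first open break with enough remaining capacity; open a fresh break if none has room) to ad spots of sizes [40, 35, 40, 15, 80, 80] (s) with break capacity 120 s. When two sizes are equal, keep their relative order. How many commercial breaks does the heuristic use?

3

Sorted descending: 80, 80, 40, 40, 35, 15.
  80 → break 1 (new)  [load 80/120]
  80 → break 2 (new)  [load 80/120]
  40 → break 1  [load 120/120]
  40 → break 2  [load 120/120]
  35 → break 3 (new)  [load 35/120]
  15 → break 3  [load 50/120]
3 commercial breaks opened.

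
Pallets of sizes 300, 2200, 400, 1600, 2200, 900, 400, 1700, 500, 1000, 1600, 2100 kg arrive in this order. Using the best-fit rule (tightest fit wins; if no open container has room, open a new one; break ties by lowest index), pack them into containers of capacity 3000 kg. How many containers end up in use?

  300 → container 1 (new)  [load 300/3000]
  2200 → container 1  [load 2500/3000]
  400 → container 1  [load 2900/3000]
  1600 → container 2 (new)  [load 1600/3000]
  2200 → container 3 (new)  [load 2200/3000]
  900 → container 2  [load 2500/3000]
  400 → container 2  [load 2900/3000]
  1700 → container 4 (new)  [load 1700/3000]
  500 → container 3  [load 2700/3000]
  1000 → container 4  [load 2700/3000]
  1600 → container 5 (new)  [load 1600/3000]
  2100 → container 6 (new)  [load 2100/3000]
6 containers opened.

6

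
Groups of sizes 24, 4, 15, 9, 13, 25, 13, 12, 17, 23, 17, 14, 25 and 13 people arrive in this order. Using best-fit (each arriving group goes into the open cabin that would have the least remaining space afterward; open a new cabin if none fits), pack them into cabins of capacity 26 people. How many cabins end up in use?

  24 → cabin 1 (new)  [load 24/26]
  4 → cabin 2 (new)  [load 4/26]
  15 → cabin 2  [load 19/26]
  9 → cabin 3 (new)  [load 9/26]
  13 → cabin 3  [load 22/26]
  25 → cabin 4 (new)  [load 25/26]
  13 → cabin 5 (new)  [load 13/26]
  12 → cabin 5  [load 25/26]
  17 → cabin 6 (new)  [load 17/26]
  23 → cabin 7 (new)  [load 23/26]
  17 → cabin 8 (new)  [load 17/26]
  14 → cabin 9 (new)  [load 14/26]
  25 → cabin 10 (new)  [load 25/26]
  13 → cabin 11 (new)  [load 13/26]
11 cabins opened.

11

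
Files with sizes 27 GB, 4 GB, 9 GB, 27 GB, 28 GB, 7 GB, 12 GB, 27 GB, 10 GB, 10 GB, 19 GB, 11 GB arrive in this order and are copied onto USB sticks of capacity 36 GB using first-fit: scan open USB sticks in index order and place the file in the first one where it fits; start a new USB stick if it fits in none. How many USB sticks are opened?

  27 → USB stick 1 (new)  [load 27/36]
  4 → USB stick 1  [load 31/36]
  9 → USB stick 2 (new)  [load 9/36]
  27 → USB stick 2  [load 36/36]
  28 → USB stick 3 (new)  [load 28/36]
  7 → USB stick 3  [load 35/36]
  12 → USB stick 4 (new)  [load 12/36]
  27 → USB stick 5 (new)  [load 27/36]
  10 → USB stick 4  [load 22/36]
  10 → USB stick 4  [load 32/36]
  19 → USB stick 6 (new)  [load 19/36]
  11 → USB stick 6  [load 30/36]
6 USB sticks opened.

6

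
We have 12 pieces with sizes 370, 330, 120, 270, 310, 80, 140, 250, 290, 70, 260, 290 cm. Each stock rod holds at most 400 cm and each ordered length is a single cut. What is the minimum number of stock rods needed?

8

Total = 370 + 330 + 310 + 290 + 290 + 270 + 260 + 250 + 140 + 120 + 80 + 70 = 2780 cm.
Lower bound: ⌈2780/400⌉ = 7 stock rods.
Also, 8 pieces each exceed 200 cm, and no two of those can share a stock rod, so at least 8 stock rods are needed.
A packing using 8 stock rods:
  stock rod 1: 370 = 370
  stock rod 2: 330 + 70 = 400
  stock rod 3: 310 + 80 = 390
  stock rod 4: 290 = 290
  stock rod 5: 290 = 290
  stock rod 6: 270 + 120 = 390
  stock rod 7: 260 + 140 = 400
  stock rod 8: 250 = 250
This matches the lower bound, so 8 is optimal.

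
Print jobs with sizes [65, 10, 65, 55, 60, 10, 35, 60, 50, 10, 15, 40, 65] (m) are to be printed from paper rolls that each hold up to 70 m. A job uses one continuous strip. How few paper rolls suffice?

Total = 65 + 65 + 65 + 60 + 60 + 55 + 50 + 40 + 35 + 15 + 10 + 10 + 10 = 540 m.
Lower bound: ⌈540/70⌉ = 8 paper rolls.
A packing using 9 paper rolls:
  roll 1: 65 = 65
  roll 2: 65 = 65
  roll 3: 65 = 65
  roll 4: 60 + 10 = 70
  roll 5: 60 + 10 = 70
  roll 6: 55 + 15 = 70
  roll 7: 50 + 10 = 60
  roll 8: 40 = 40
  roll 9: 35 = 35
No arrangement into 8 paper rolls stays within capacity, so 9 is optimal.

9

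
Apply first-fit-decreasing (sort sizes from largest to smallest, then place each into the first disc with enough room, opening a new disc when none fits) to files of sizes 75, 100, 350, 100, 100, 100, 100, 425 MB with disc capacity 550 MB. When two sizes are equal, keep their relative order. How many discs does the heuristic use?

Sorted descending: 425, 350, 100, 100, 100, 100, 100, 75.
  425 → disc 1 (new)  [load 425/550]
  350 → disc 2 (new)  [load 350/550]
  100 → disc 1  [load 525/550]
  100 → disc 2  [load 450/550]
  100 → disc 2  [load 550/550]
  100 → disc 3 (new)  [load 100/550]
  100 → disc 3  [load 200/550]
  75 → disc 3  [load 275/550]
3 discs opened.

3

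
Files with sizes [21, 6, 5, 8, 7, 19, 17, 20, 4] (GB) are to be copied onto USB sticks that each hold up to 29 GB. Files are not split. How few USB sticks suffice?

Total = 21 + 20 + 19 + 17 + 8 + 7 + 6 + 5 + 4 = 107 GB.
Lower bound: ⌈107/29⌉ = 4 USB sticks.
A packing using 4 USB sticks:
  USB stick 1: 21 + 8 = 29
  USB stick 2: 20 + 7 = 27
  USB stick 3: 19 + 6 + 4 = 29
  USB stick 4: 17 + 5 = 22
This matches the lower bound, so 4 is optimal.

4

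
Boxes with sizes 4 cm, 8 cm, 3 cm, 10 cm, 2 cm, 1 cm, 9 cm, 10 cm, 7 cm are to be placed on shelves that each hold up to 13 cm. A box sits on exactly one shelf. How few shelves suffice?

Total = 10 + 10 + 9 + 8 + 7 + 4 + 3 + 2 + 1 = 54 cm.
Lower bound: ⌈54/13⌉ = 5 shelves.
A packing using 5 shelves:
  shelf 1: 10 + 3 = 13
  shelf 2: 10 + 2 + 1 = 13
  shelf 3: 9 + 4 = 13
  shelf 4: 8 = 8
  shelf 5: 7 = 7
This matches the lower bound, so 5 is optimal.

5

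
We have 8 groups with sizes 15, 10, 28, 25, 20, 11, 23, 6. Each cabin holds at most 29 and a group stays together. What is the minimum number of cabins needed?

6

Total = 28 + 25 + 23 + 20 + 15 + 11 + 10 + 6 = 138.
Lower bound: ⌈138/29⌉ = 5 cabins.
A packing using 6 cabins:
  cabin 1: 28 = 28
  cabin 2: 25 = 25
  cabin 3: 23 + 6 = 29
  cabin 4: 20 = 20
  cabin 5: 15 + 11 = 26
  cabin 6: 10 = 10
No arrangement into 5 cabins stays within capacity, so 6 is optimal.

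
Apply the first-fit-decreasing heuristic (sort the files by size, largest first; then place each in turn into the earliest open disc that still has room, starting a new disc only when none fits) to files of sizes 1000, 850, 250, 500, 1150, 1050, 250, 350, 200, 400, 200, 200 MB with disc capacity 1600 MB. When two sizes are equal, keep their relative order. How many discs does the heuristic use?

Sorted descending: 1150, 1050, 1000, 850, 500, 400, 350, 250, 250, 200, 200, 200.
  1150 → disc 1 (new)  [load 1150/1600]
  1050 → disc 2 (new)  [load 1050/1600]
  1000 → disc 3 (new)  [load 1000/1600]
  850 → disc 4 (new)  [load 850/1600]
  500 → disc 2  [load 1550/1600]
  400 → disc 1  [load 1550/1600]
  350 → disc 3  [load 1350/1600]
  250 → disc 3  [load 1600/1600]
  250 → disc 4  [load 1100/1600]
  200 → disc 4  [load 1300/1600]
  200 → disc 4  [load 1500/1600]
  200 → disc 5 (new)  [load 200/1600]
5 discs opened.

5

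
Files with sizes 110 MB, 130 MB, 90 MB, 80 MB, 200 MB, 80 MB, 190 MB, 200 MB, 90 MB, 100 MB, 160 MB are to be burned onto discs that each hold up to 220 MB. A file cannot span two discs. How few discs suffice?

Total = 200 + 200 + 190 + 160 + 130 + 110 + 100 + 90 + 90 + 80 + 80 = 1430 MB.
Lower bound: ⌈1430/220⌉ = 7 discs.
A packing using 8 discs:
  disc 1: 200 = 200
  disc 2: 200 = 200
  disc 3: 190 = 190
  disc 4: 160 = 160
  disc 5: 130 + 90 = 220
  disc 6: 110 + 100 = 210
  disc 7: 90 + 80 = 170
  disc 8: 80 = 80
No arrangement into 7 discs stays within capacity, so 8 is optimal.

8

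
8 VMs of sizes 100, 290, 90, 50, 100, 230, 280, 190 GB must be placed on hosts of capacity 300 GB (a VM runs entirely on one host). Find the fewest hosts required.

Total = 290 + 280 + 230 + 190 + 100 + 100 + 90 + 50 = 1330 GB.
Lower bound: ⌈1330/300⌉ = 5 hosts.
A packing using 5 hosts:
  host 1: 290 = 290
  host 2: 280 = 280
  host 3: 230 + 50 = 280
  host 4: 190 + 100 = 290
  host 5: 100 + 90 = 190
This matches the lower bound, so 5 is optimal.

5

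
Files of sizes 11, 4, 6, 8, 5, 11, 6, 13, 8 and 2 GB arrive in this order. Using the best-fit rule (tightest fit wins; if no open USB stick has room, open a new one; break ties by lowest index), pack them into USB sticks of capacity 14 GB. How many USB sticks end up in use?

6

  11 → USB stick 1 (new)  [load 11/14]
  4 → USB stick 2 (new)  [load 4/14]
  6 → USB stick 2  [load 10/14]
  8 → USB stick 3 (new)  [load 8/14]
  5 → USB stick 3  [load 13/14]
  11 → USB stick 4 (new)  [load 11/14]
  6 → USB stick 5 (new)  [load 6/14]
  13 → USB stick 6 (new)  [load 13/14]
  8 → USB stick 5  [load 14/14]
  2 → USB stick 1  [load 13/14]
6 USB sticks opened.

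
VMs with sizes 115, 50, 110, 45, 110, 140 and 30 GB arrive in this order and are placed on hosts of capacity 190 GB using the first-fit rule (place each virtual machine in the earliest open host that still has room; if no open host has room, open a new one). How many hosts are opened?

4

  115 → host 1 (new)  [load 115/190]
  50 → host 1  [load 165/190]
  110 → host 2 (new)  [load 110/190]
  45 → host 2  [load 155/190]
  110 → host 3 (new)  [load 110/190]
  140 → host 4 (new)  [load 140/190]
  30 → host 2  [load 185/190]
4 hosts opened.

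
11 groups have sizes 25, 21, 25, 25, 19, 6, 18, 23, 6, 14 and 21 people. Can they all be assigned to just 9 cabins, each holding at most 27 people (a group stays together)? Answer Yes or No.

Yes

A valid assignment using 9 cabins:
  cabin 1: 25 = 25
  cabin 2: 25 = 25
  cabin 3: 25 = 25
  cabin 4: 23 = 23
  cabin 5: 21 + 6 = 27
  cabin 6: 21 + 6 = 27
  cabin 7: 19 = 19
  cabin 8: 18 = 18
  cabin 9: 14 = 14
Every load is within 27 people, so 9 cabins suffice.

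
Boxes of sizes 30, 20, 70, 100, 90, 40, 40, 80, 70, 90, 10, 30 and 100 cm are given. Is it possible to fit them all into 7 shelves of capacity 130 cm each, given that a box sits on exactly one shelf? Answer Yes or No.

A valid assignment using 7 shelves:
  shelf 1: 100 + 30 = 130
  shelf 2: 100 + 30 = 130
  shelf 3: 90 + 40 = 130
  shelf 4: 90 + 40 = 130
  shelf 5: 80 + 20 + 10 = 110
  shelf 6: 70 = 70
  shelf 7: 70 = 70
Every load is within 130 cm, so 7 shelves suffice.

Yes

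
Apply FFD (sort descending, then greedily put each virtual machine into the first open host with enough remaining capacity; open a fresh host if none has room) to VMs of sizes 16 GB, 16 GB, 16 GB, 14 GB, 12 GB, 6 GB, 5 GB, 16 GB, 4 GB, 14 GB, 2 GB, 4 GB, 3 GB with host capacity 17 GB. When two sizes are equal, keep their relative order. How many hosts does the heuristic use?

Sorted descending: 16, 16, 16, 16, 14, 14, 12, 6, 5, 4, 4, 3, 2.
  16 → host 1 (new)  [load 16/17]
  16 → host 2 (new)  [load 16/17]
  16 → host 3 (new)  [load 16/17]
  16 → host 4 (new)  [load 16/17]
  14 → host 5 (new)  [load 14/17]
  14 → host 6 (new)  [load 14/17]
  12 → host 7 (new)  [load 12/17]
  6 → host 8 (new)  [load 6/17]
  5 → host 7  [load 17/17]
  4 → host 8  [load 10/17]
  4 → host 8  [load 14/17]
  3 → host 5  [load 17/17]
  2 → host 6  [load 16/17]
8 hosts opened.

8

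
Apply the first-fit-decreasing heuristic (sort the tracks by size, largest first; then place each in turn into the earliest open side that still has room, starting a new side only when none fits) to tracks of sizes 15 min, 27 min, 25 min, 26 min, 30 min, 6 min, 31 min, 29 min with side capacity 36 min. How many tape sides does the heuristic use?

7

Sorted descending: 31, 30, 29, 27, 26, 25, 15, 6.
  31 → side 1 (new)  [load 31/36]
  30 → side 2 (new)  [load 30/36]
  29 → side 3 (new)  [load 29/36]
  27 → side 4 (new)  [load 27/36]
  26 → side 5 (new)  [load 26/36]
  25 → side 6 (new)  [load 25/36]
  15 → side 7 (new)  [load 15/36]
  6 → side 2  [load 36/36]
7 tape sides opened.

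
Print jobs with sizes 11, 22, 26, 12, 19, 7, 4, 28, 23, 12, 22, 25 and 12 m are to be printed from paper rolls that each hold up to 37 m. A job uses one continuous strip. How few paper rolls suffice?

Total = 28 + 26 + 25 + 23 + 22 + 22 + 19 + 12 + 12 + 12 + 11 + 7 + 4 = 223 m.
Lower bound: ⌈223/37⌉ = 7 paper rolls.
A packing using 7 paper rolls:
  roll 1: 28 + 7 = 35
  roll 2: 26 + 11 = 37
  roll 3: 25 + 12 = 37
  roll 4: 23 + 12 = 35
  roll 5: 22 + 12 = 34
  roll 6: 22 + 4 = 26
  roll 7: 19 = 19
This matches the lower bound, so 7 is optimal.

7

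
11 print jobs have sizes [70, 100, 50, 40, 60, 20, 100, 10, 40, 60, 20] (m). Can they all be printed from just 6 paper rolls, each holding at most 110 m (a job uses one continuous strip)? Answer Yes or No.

Yes

A valid assignment using 6 paper rolls:
  roll 1: 100 + 10 = 110
  roll 2: 100 = 100
  roll 3: 70 + 40 = 110
  roll 4: 60 + 50 = 110
  roll 5: 60 + 40 = 100
  roll 6: 20 + 20 = 40
Every load is within 110 m, so 6 paper rolls suffice.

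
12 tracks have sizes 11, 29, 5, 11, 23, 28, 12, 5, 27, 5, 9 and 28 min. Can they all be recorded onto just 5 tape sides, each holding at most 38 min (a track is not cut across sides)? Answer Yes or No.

No

Total = 193 min; ⌈193/38⌉ = 6.
At least 6 tape sides are required, but only 5 are allowed.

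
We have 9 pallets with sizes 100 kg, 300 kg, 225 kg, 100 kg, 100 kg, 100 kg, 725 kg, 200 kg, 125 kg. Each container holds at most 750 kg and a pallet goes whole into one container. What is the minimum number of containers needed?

Total = 725 + 300 + 225 + 200 + 125 + 100 + 100 + 100 + 100 = 1975 kg.
Lower bound: ⌈1975/750⌉ = 3 containers.
A packing using 3 containers:
  container 1: 725 = 725
  container 2: 300 + 225 + 200 = 725
  container 3: 125 + 100 + 100 + 100 + 100 = 525
This matches the lower bound, so 3 is optimal.

3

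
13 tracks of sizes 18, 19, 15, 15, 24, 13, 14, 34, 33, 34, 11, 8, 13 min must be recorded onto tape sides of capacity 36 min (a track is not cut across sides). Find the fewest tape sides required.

8

Total = 34 + 34 + 33 + 24 + 19 + 18 + 15 + 15 + 14 + 13 + 13 + 11 + 8 = 251 min.
Lower bound: ⌈251/36⌉ = 7 tape sides.
A packing using 8 tape sides:
  side 1: 34 = 34
  side 2: 34 = 34
  side 3: 33 = 33
  side 4: 24 + 11 = 35
  side 5: 19 + 15 = 34
  side 6: 18 + 15 = 33
  side 7: 14 + 13 + 8 = 35
  side 8: 13 = 13
No arrangement into 7 tape sides stays within capacity, so 8 is optimal.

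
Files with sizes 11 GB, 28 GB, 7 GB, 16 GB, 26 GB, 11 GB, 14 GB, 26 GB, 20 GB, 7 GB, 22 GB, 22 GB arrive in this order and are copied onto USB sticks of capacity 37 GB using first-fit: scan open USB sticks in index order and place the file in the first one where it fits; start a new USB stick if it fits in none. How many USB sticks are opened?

7

  11 → USB stick 1 (new)  [load 11/37]
  28 → USB stick 2 (new)  [load 28/37]
  7 → USB stick 1  [load 18/37]
  16 → USB stick 1  [load 34/37]
  26 → USB stick 3 (new)  [load 26/37]
  11 → USB stick 3  [load 37/37]
  14 → USB stick 4 (new)  [load 14/37]
  26 → USB stick 5 (new)  [load 26/37]
  20 → USB stick 4  [load 34/37]
  7 → USB stick 2  [load 35/37]
  22 → USB stick 6 (new)  [load 22/37]
  22 → USB stick 7 (new)  [load 22/37]
7 USB sticks opened.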